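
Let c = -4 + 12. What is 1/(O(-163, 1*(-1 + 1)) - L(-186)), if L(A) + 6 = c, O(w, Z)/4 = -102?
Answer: -1/410 ≈ -0.0024390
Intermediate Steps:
O(w, Z) = -408 (O(w, Z) = 4*(-102) = -408)
c = 8
L(A) = 2 (L(A) = -6 + 8 = 2)
1/(O(-163, 1*(-1 + 1)) - L(-186)) = 1/(-408 - 1*2) = 1/(-408 - 2) = 1/(-410) = -1/410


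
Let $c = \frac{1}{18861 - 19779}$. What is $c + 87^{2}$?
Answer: $\frac{6948341}{918} \approx 7569.0$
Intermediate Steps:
$c = - \frac{1}{918}$ ($c = \frac{1}{18861 - 19779} = \frac{1}{-918} = - \frac{1}{918} \approx -0.0010893$)
$c + 87^{2} = - \frac{1}{918} + 87^{2} = - \frac{1}{918} + 7569 = \frac{6948341}{918}$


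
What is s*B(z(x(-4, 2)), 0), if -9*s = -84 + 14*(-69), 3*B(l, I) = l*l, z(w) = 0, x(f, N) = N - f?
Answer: 0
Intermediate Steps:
B(l, I) = l²/3 (B(l, I) = (l*l)/3 = l²/3)
s = 350/3 (s = -(-84 + 14*(-69))/9 = -(-84 - 966)/9 = -⅑*(-1050) = 350/3 ≈ 116.67)
s*B(z(x(-4, 2)), 0) = 350*((⅓)*0²)/3 = 350*((⅓)*0)/3 = (350/3)*0 = 0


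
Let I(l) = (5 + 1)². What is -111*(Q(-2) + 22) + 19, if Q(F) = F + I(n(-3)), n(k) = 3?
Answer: -6197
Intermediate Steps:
I(l) = 36 (I(l) = 6² = 36)
Q(F) = 36 + F (Q(F) = F + 36 = 36 + F)
-111*(Q(-2) + 22) + 19 = -111*((36 - 2) + 22) + 19 = -111*(34 + 22) + 19 = -111*56 + 19 = -6216 + 19 = -6197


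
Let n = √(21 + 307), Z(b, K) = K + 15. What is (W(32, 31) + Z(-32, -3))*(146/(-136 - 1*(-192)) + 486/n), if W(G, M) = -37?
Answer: -1825/28 - 6075*√82/82 ≈ -736.05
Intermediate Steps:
Z(b, K) = 15 + K
n = 2*√82 (n = √328 = 2*√82 ≈ 18.111)
(W(32, 31) + Z(-32, -3))*(146/(-136 - 1*(-192)) + 486/n) = (-37 + (15 - 3))*(146/(-136 - 1*(-192)) + 486/((2*√82))) = (-37 + 12)*(146/(-136 + 192) + 486*(√82/164)) = -25*(146/56 + 243*√82/82) = -25*(146*(1/56) + 243*√82/82) = -25*(73/28 + 243*√82/82) = -1825/28 - 6075*√82/82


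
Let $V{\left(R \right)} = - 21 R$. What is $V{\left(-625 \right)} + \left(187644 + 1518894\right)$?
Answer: $1719663$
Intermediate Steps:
$V{\left(-625 \right)} + \left(187644 + 1518894\right) = \left(-21\right) \left(-625\right) + \left(187644 + 1518894\right) = 13125 + 1706538 = 1719663$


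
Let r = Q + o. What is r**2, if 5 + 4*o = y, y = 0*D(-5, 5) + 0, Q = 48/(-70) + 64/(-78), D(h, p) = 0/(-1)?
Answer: 226472401/29811600 ≈ 7.5968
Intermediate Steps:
D(h, p) = 0 (D(h, p) = 0*(-1) = 0)
Q = -2056/1365 (Q = 48*(-1/70) + 64*(-1/78) = -24/35 - 32/39 = -2056/1365 ≈ -1.5062)
y = 0 (y = 0*0 + 0 = 0 + 0 = 0)
o = -5/4 (o = -5/4 + (1/4)*0 = -5/4 + 0 = -5/4 ≈ -1.2500)
r = -15049/5460 (r = -2056/1365 - 5/4 = -15049/5460 ≈ -2.7562)
r**2 = (-15049/5460)**2 = 226472401/29811600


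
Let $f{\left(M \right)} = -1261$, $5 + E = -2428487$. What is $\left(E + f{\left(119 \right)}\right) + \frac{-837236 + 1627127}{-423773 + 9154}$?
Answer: $- \frac{1007422548998}{414619} \approx -2.4298 \cdot 10^{6}$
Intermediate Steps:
$E = -2428492$ ($E = -5 - 2428487 = -2428492$)
$\left(E + f{\left(119 \right)}\right) + \frac{-837236 + 1627127}{-423773 + 9154} = \left(-2428492 - 1261\right) + \frac{-837236 + 1627127}{-423773 + 9154} = -2429753 + \frac{789891}{-414619} = -2429753 + 789891 \left(- \frac{1}{414619}\right) = -2429753 - \frac{789891}{414619} = - \frac{1007422548998}{414619}$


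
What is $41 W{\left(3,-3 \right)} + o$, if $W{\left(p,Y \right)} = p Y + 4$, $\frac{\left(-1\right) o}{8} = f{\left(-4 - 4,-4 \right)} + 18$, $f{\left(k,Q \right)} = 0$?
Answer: $-349$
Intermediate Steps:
$o = -144$ ($o = - 8 \left(0 + 18\right) = \left(-8\right) 18 = -144$)
$W{\left(p,Y \right)} = 4 + Y p$ ($W{\left(p,Y \right)} = Y p + 4 = 4 + Y p$)
$41 W{\left(3,-3 \right)} + o = 41 \left(4 - 9\right) - 144 = 41 \left(-5\right) - 144 = -205 - 144 = -349$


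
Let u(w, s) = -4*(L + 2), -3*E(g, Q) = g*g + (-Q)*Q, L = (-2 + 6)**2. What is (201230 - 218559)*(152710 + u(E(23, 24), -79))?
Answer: -2645063902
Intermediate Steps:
L = 16 (L = 4**2 = 16)
E(g, Q) = -g**2/3 + Q**2/3 (E(g, Q) = -(g*g + (-Q)*Q)/3 = -(g**2 - Q**2)/3 = -g**2/3 + Q**2/3)
u(w, s) = -72 (u(w, s) = -4*(16 + 2) = -4*18 = -72)
(201230 - 218559)*(152710 + u(E(23, 24), -79)) = (201230 - 218559)*(152710 - 72) = -17329*152638 = -2645063902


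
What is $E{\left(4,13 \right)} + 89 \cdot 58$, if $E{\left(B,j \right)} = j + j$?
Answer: $5188$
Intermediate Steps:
$E{\left(B,j \right)} = 2 j$
$E{\left(4,13 \right)} + 89 \cdot 58 = 2 \cdot 13 + 89 \cdot 58 = 26 + 5162 = 5188$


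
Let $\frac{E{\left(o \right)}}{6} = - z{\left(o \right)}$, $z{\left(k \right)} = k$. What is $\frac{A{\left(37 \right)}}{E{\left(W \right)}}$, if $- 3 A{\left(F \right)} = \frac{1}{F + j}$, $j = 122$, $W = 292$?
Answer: $\frac{1}{835704} \approx 1.1966 \cdot 10^{-6}$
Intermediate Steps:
$A{\left(F \right)} = - \frac{1}{3 \left(122 + F\right)}$ ($A{\left(F \right)} = - \frac{1}{3 \left(F + 122\right)} = - \frac{1}{3 \left(122 + F\right)}$)
$E{\left(o \right)} = - 6 o$ ($E{\left(o \right)} = 6 \left(- o\right) = - 6 o$)
$\frac{A{\left(37 \right)}}{E{\left(W \right)}} = \frac{\left(-1\right) \frac{1}{366 + 3 \cdot 37}}{\left(-6\right) 292} = \frac{\left(-1\right) \frac{1}{366 + 111}}{-1752} = - \frac{1}{477} \left(- \frac{1}{1752}\right) = \left(-1\right) \frac{1}{477} \left(- \frac{1}{1752}\right) = \left(- \frac{1}{477}\right) \left(- \frac{1}{1752}\right) = \frac{1}{835704}$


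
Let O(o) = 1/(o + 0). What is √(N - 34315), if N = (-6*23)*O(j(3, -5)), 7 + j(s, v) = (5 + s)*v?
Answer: I*√75795349/47 ≈ 185.24*I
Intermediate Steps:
j(s, v) = -7 + v*(5 + s) (j(s, v) = -7 + (5 + s)*v = -7 + v*(5 + s))
O(o) = 1/o
N = 138/47 (N = (-6*23)/(-7 + 5*(-5) + 3*(-5)) = -138/(-7 - 25 - 15) = -138/(-47) = -138*(-1/47) = 138/47 ≈ 2.9362)
√(N - 34315) = √(138/47 - 34315) = √(-1612667/47) = I*√75795349/47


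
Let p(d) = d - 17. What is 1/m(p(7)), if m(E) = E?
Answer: -⅒ ≈ -0.10000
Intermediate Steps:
p(d) = -17 + d
1/m(p(7)) = 1/(-17 + 7) = 1/(-10) = -⅒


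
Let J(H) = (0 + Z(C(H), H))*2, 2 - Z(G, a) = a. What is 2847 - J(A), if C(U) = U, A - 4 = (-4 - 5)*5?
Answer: 2761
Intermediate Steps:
A = -41 (A = 4 + (-4 - 5)*5 = 4 - 9*5 = 4 - 45 = -41)
Z(G, a) = 2 - a
J(H) = 4 - 2*H (J(H) = (0 + (2 - H))*2 = (2 - H)*2 = 4 - 2*H)
2847 - J(A) = 2847 - (4 - 2*(-41)) = 2847 - (4 + 82) = 2847 - 1*86 = 2847 - 86 = 2761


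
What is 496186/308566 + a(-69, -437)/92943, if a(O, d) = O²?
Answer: 2168722/1307039 ≈ 1.6593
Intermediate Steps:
496186/308566 + a(-69, -437)/92943 = 496186/308566 + (-69)²/92943 = 496186*(1/308566) + 4761*(1/92943) = 4681/2911 + 23/449 = 2168722/1307039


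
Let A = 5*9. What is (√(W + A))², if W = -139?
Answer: -94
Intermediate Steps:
A = 45
(√(W + A))² = (√(-139 + 45))² = (√(-94))² = (I*√94)² = -94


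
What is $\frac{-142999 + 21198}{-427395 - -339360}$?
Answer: $\frac{121801}{88035} \approx 1.3836$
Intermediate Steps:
$\frac{-142999 + 21198}{-427395 - -339360} = - \frac{121801}{-427395 + 339360} = - \frac{121801}{-88035} = \left(-121801\right) \left(- \frac{1}{88035}\right) = \frac{121801}{88035}$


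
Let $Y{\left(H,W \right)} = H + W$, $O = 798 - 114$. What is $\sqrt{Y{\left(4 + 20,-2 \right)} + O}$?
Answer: $\sqrt{706} \approx 26.571$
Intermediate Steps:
$O = 684$ ($O = 798 - 114 = 684$)
$\sqrt{Y{\left(4 + 20,-2 \right)} + O} = \sqrt{\left(\left(4 + 20\right) - 2\right) + 684} = \sqrt{\left(24 - 2\right) + 684} = \sqrt{22 + 684} = \sqrt{706}$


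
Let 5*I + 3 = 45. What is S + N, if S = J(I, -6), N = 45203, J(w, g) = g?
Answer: 45197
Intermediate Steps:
I = 42/5 (I = -⅗ + (⅕)*45 = -⅗ + 9 = 42/5 ≈ 8.4000)
S = -6
S + N = -6 + 45203 = 45197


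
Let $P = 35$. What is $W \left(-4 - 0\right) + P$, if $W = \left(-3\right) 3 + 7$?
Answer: $43$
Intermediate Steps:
$W = -2$ ($W = -9 + 7 = -2$)
$W \left(-4 - 0\right) + P = - 2 \left(-4 - 0\right) + 35 = - 2 \left(-4 + 0\right) + 35 = \left(-2\right) \left(-4\right) + 35 = 8 + 35 = 43$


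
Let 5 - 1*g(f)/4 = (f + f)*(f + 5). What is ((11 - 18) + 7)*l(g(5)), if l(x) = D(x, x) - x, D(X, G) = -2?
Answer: 0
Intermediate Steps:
g(f) = 20 - 8*f*(5 + f) (g(f) = 20 - 4*(f + f)*(f + 5) = 20 - 4*2*f*(5 + f) = 20 - 8*f*(5 + f))
l(x) = -2 - x
((11 - 18) + 7)*l(g(5)) = ((11 - 18) + 7)*(-2 - (20 - 40*5 - 8*5²)) = (-7 + 7)*(-2 - (20 - 200 - 8*25)) = 0*(-2 - (20 - 200 - 200)) = 0*(-2 - 1*(-380)) = 0*(-2 + 380) = 0*378 = 0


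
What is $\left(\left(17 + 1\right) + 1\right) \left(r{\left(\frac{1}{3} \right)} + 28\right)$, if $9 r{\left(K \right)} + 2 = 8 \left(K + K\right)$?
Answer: $\frac{14554}{27} \approx 539.04$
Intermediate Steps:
$r{\left(K \right)} = - \frac{2}{9} + \frac{16 K}{9}$ ($r{\left(K \right)} = - \frac{2}{9} + \frac{8 \left(K + K\right)}{9} = - \frac{2}{9} + \frac{8 \cdot 2 K}{9} = - \frac{2}{9} + \frac{16 K}{9}$)
$\left(\left(17 + 1\right) + 1\right) \left(r{\left(\frac{1}{3} \right)} + 28\right) = \left(\left(17 + 1\right) + 1\right) \left(\left(- \frac{2}{9} + \frac{16}{9 \cdot 3}\right) + 28\right) = \left(18 + 1\right) \left(\left(- \frac{2}{9} + \frac{16}{9} \cdot \frac{1}{3}\right) + 28\right) = 19 \left(\left(- \frac{2}{9} + \frac{16}{27}\right) + 28\right) = 19 \left(\frac{10}{27} + 28\right) = 19 \cdot \frac{766}{27} = \frac{14554}{27}$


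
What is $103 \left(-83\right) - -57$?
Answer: $-8492$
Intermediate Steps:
$103 \left(-83\right) - -57 = -8549 + 57 = -8492$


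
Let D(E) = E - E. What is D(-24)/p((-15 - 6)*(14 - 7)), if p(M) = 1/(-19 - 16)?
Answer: 0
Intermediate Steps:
D(E) = 0
p(M) = -1/35 (p(M) = 1/(-35) = -1/35)
D(-24)/p((-15 - 6)*(14 - 7)) = 0/(-1/35) = 0*(-35) = 0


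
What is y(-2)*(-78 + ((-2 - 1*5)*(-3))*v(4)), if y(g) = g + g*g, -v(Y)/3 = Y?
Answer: -660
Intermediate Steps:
v(Y) = -3*Y
y(g) = g + g**2
y(-2)*(-78 + ((-2 - 1*5)*(-3))*v(4)) = (-2*(1 - 2))*(-78 + ((-2 - 1*5)*(-3))*(-3*4)) = (-2*(-1))*(-78 + ((-2 - 5)*(-3))*(-12)) = 2*(-78 - 7*(-3)*(-12)) = 2*(-78 + 21*(-12)) = 2*(-78 - 252) = 2*(-330) = -660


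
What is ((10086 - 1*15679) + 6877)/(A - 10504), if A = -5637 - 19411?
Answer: -321/8888 ≈ -0.036116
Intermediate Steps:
A = -25048
((10086 - 1*15679) + 6877)/(A - 10504) = ((10086 - 1*15679) + 6877)/(-25048 - 10504) = ((10086 - 15679) + 6877)/(-35552) = (-5593 + 6877)*(-1/35552) = 1284*(-1/35552) = -321/8888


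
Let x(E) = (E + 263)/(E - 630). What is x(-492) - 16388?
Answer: -18387107/1122 ≈ -16388.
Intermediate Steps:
x(E) = (263 + E)/(-630 + E)
x(-492) - 16388 = (263 - 492)/(-630 - 492) - 16388 = -229/(-1122) - 16388 = -1/1122*(-229) - 16388 = 229/1122 - 16388 = -18387107/1122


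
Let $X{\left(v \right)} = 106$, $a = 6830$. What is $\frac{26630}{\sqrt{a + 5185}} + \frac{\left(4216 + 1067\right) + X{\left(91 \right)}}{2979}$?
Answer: $\frac{5389}{2979} + \frac{5326 \sqrt{1335}}{801} \approx 244.75$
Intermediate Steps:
$\frac{26630}{\sqrt{a + 5185}} + \frac{\left(4216 + 1067\right) + X{\left(91 \right)}}{2979} = \frac{26630}{\sqrt{6830 + 5185}} + \frac{\left(4216 + 1067\right) + 106}{2979} = \frac{26630}{\sqrt{12015}} + \left(5283 + 106\right) \frac{1}{2979} = \frac{26630}{3 \sqrt{1335}} + 5389 \cdot \frac{1}{2979} = 26630 \frac{\sqrt{1335}}{4005} + \frac{5389}{2979} = \frac{5326 \sqrt{1335}}{801} + \frac{5389}{2979} = \frac{5389}{2979} + \frac{5326 \sqrt{1335}}{801}$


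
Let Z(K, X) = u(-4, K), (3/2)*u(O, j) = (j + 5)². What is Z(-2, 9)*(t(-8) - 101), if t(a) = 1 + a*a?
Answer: -216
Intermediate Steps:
t(a) = 1 + a²
u(O, j) = 2*(5 + j)²/3 (u(O, j) = 2*(j + 5)²/3 = 2*(5 + j)²/3)
Z(K, X) = 2*(5 + K)²/3
Z(-2, 9)*(t(-8) - 101) = (2*(5 - 2)²/3)*((1 + (-8)²) - 101) = ((⅔)*3²)*((1 + 64) - 101) = ((⅔)*9)*(65 - 101) = 6*(-36) = -216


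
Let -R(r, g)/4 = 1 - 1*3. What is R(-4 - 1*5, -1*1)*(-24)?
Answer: -192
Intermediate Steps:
R(r, g) = 8 (R(r, g) = -4*(1 - 1*3) = -4*(1 - 3) = -4*(-2) = 8)
R(-4 - 1*5, -1*1)*(-24) = 8*(-24) = -192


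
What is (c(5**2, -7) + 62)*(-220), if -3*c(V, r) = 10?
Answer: -38720/3 ≈ -12907.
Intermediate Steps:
c(V, r) = -10/3 (c(V, r) = -1/3*10 = -10/3)
(c(5**2, -7) + 62)*(-220) = (-10/3 + 62)*(-220) = (176/3)*(-220) = -38720/3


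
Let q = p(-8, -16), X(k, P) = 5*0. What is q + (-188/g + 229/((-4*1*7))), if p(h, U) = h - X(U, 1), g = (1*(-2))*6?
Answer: -43/84 ≈ -0.51190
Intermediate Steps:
X(k, P) = 0
g = -12 (g = -2*6 = -12)
p(h, U) = h (p(h, U) = h - 1*0 = h + 0 = h)
q = -8
q + (-188/g + 229/((-4*1*7))) = -8 + (-188/(-12) + 229/((-4*1*7))) = -8 + (-188*(-1/12) + 229/((-4*7))) = -8 + (47/3 + 229/(-28)) = -8 + (47/3 + 229*(-1/28)) = -8 + (47/3 - 229/28) = -8 + 629/84 = -43/84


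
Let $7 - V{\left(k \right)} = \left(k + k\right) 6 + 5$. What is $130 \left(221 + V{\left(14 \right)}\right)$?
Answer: $7150$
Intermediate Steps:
$V{\left(k \right)} = 2 - 12 k$ ($V{\left(k \right)} = 7 - \left(\left(k + k\right) 6 + 5\right) = 7 - \left(2 k 6 + 5\right) = 7 - \left(12 k + 5\right) = 7 - \left(5 + 12 k\right) = 2 - 12 k$)
$130 \left(221 + V{\left(14 \right)}\right) = 130 \left(221 + \left(2 - 168\right)\right) = 130 \left(221 - 166\right) = 130 \cdot 55 = 7150$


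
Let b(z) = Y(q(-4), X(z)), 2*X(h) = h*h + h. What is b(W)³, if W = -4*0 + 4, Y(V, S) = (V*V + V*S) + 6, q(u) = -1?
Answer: -27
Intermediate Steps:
X(h) = h/2 + h²/2 (X(h) = (h*h + h)/2 = (h² + h)/2 = (h + h²)/2 = h/2 + h²/2)
Y(V, S) = 6 + V² + S*V (Y(V, S) = (V² + S*V) + 6 = 6 + V² + S*V)
W = 4 (W = 0 + 4 = 4)
b(z) = 7 - z*(1 + z)/2 (b(z) = 6 + (-1)² + (z*(1 + z)/2)*(-1) = 6 + 1 - z*(1 + z)/2 = 7 - z*(1 + z)/2)
b(W)³ = (7 - ½*4*(1 + 4))³ = (7 - ½*4*5)³ = (7 - 10)³ = (-3)³ = -27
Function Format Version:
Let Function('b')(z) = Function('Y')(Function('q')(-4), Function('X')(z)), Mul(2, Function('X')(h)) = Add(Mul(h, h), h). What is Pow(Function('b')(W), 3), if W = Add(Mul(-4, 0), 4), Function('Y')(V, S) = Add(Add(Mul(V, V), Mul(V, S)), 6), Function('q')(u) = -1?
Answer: -27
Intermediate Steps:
Function('X')(h) = Add(Mul(Rational(1, 2), h), Mul(Rational(1, 2), Pow(h, 2))) (Function('X')(h) = Mul(Rational(1, 2), Add(Mul(h, h), h)) = Mul(Rational(1, 2), Add(Pow(h, 2), h)) = Mul(Rational(1, 2), Add(h, Pow(h, 2))) = Add(Mul(Rational(1, 2), h), Mul(Rational(1, 2), Pow(h, 2))))
Function('Y')(V, S) = Add(6, Pow(V, 2), Mul(S, V)) (Function('Y')(V, S) = Add(Add(Pow(V, 2), Mul(S, V)), 6) = Add(6, Pow(V, 2), Mul(S, V)))
W = 4 (W = Add(0, 4) = 4)
Function('b')(z) = Add(7, Mul(Rational(-1, 2), z, Add(1, z))) (Function('b')(z) = Add(6, Pow(-1, 2), Mul(Mul(Rational(1, 2), z, Add(1, z)), -1)) = Add(6, 1, Mul(Rational(-1, 2), z, Add(1, z))) = Add(7, Mul(Rational(-1, 2), z, Add(1, z))))
Pow(Function('b')(W), 3) = Pow(Add(7, Mul(Rational(-1, 2), 4, Add(1, 4))), 3) = Pow(Add(7, Mul(Rational(-1, 2), 4, 5)), 3) = Pow(Add(7, -10), 3) = Pow(-3, 3) = -27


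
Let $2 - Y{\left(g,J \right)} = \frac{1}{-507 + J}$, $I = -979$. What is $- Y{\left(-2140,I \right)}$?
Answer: $- \frac{2973}{1486} \approx -2.0007$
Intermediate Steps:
$Y{\left(g,J \right)} = 2 - \frac{1}{-507 + J}$
$- Y{\left(-2140,I \right)} = - \frac{-1015 + 2 \left(-979\right)}{-507 - 979} = - \frac{-1015 - 1958}{-1486} = - \frac{\left(-1\right) \left(-2973\right)}{1486} = \left(-1\right) \frac{2973}{1486} = - \frac{2973}{1486}$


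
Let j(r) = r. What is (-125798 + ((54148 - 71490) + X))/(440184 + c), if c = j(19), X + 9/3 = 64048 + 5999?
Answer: -73096/440203 ≈ -0.16605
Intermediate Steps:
X = 70044 (X = -3 + (64048 + 5999) = -3 + 70047 = 70044)
c = 19
(-125798 + ((54148 - 71490) + X))/(440184 + c) = (-125798 + ((54148 - 71490) + 70044))/(440184 + 19) = (-125798 + (-17342 + 70044))/440203 = (-125798 + 52702)*(1/440203) = -73096*1/440203 = -73096/440203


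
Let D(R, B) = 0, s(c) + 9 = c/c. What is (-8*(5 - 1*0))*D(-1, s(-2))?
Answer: 0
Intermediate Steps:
s(c) = -8 (s(c) = -9 + c/c = -9 + 1 = -8)
(-8*(5 - 1*0))*D(-1, s(-2)) = -8*(5 - 1*0)*0 = -8*(5 + 0)*0 = -8*5*0 = -40*0 = 0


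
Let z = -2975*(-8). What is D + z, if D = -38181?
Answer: -14381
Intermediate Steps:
z = 23800
D + z = -38181 + 23800 = -14381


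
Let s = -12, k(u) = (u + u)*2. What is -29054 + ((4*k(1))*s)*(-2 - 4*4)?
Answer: -25598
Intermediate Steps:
k(u) = 4*u (k(u) = (2*u)*2 = 4*u)
-29054 + ((4*k(1))*s)*(-2 - 4*4) = -29054 + ((4*(4*1))*(-12))*(-2 - 4*4) = -29054 + ((4*4)*(-12))*(-2 - 16) = -29054 + (16*(-12))*(-18) = -29054 - 192*(-18) = -29054 + 3456 = -25598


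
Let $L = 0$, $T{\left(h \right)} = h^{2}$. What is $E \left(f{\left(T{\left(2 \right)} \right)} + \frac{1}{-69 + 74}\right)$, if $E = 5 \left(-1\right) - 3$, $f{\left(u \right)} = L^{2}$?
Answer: $- \frac{8}{5} \approx -1.6$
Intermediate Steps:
$f{\left(u \right)} = 0$ ($f{\left(u \right)} = 0^{2} = 0$)
$E = -8$ ($E = -5 - 3 = -8$)
$E \left(f{\left(T{\left(2 \right)} \right)} + \frac{1}{-69 + 74}\right) = - 8 \left(0 + \frac{1}{-69 + 74}\right) = - 8 \left(0 + \frac{1}{5}\right) = \left(-8\right) \frac{1}{5} = - \frac{8}{5}$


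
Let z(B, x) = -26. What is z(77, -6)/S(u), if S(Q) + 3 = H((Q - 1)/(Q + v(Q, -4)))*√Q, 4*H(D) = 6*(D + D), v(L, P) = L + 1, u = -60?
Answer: 368186/712263 + 377468*I*√15/712263 ≈ 0.51692 + 2.0525*I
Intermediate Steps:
v(L, P) = 1 + L
H(D) = 3*D (H(D) = (6*(D + D))/4 = (6*(2*D))/4 = (12*D)/4 = 3*D)
S(Q) = -3 + 3*√Q*(-1 + Q)/(1 + 2*Q) (S(Q) = -3 + (3*((Q - 1)/(Q + (1 + Q))))*√Q = -3 + (3*((-1 + Q)/(1 + 2*Q)))*√Q = -3 + (3*(-1 + Q)/(1 + 2*Q))*√Q = -3 + 3*√Q*(-1 + Q)/(1 + 2*Q))
z(77, -6)/S(u) = -26*(1 + 2*(-60))/(3*(-1 - 2*(-60) + √(-60)*(-1 - 60))) = -26*(1 - 120)/(3*(-1 + 120 + (2*I*√15)*(-61))) = -26*(-119/(3*(-1 + 120 - 122*I*√15))) = -26*(-119/(3*(119 - 122*I*√15))) = -26/(-3 + 366*I*√15/119)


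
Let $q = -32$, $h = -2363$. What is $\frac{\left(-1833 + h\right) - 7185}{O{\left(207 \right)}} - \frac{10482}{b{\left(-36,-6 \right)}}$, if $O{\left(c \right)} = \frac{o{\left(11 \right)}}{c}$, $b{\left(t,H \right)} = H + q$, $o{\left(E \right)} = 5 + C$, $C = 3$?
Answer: $- \frac{44719545}{152} \approx -2.9421 \cdot 10^{5}$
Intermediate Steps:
$o{\left(E \right)} = 8$ ($o{\left(E \right)} = 5 + 3 = 8$)
$b{\left(t,H \right)} = -32 + H$ ($b{\left(t,H \right)} = H - 32 = -32 + H$)
$O{\left(c \right)} = \frac{8}{c}$
$\frac{\left(-1833 + h\right) - 7185}{O{\left(207 \right)}} - \frac{10482}{b{\left(-36,-6 \right)}} = \frac{\left(-1833 - 2363\right) - 7185}{8 \cdot \frac{1}{207}} - \frac{10482}{-32 - 6} = \frac{-4196 - 7185}{8 \cdot \frac{1}{207}} - \frac{10482}{-38} = - \frac{11381}{\frac{8}{207}} - - \frac{5241}{19} = \left(-11381\right) \frac{207}{8} + \frac{5241}{19} = - \frac{2355867}{8} + \frac{5241}{19} = - \frac{44719545}{152}$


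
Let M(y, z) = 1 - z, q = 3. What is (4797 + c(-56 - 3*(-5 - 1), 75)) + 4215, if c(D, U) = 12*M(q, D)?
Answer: 9480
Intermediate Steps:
c(D, U) = 12 - 12*D (c(D, U) = 12*(1 - D) = 12 - 12*D)
(4797 + c(-56 - 3*(-5 - 1), 75)) + 4215 = (4797 + (12 - 12*(-56 - 3*(-5 - 1)))) + 4215 = (4797 + (12 - 12*(-56 - 3*(-6)))) + 4215 = (4797 + (12 - 12*(-56 + 18))) + 4215 = (4797 + (12 - 12*(-38))) + 4215 = (4797 + (12 + 456)) + 4215 = (4797 + 468) + 4215 = 5265 + 4215 = 9480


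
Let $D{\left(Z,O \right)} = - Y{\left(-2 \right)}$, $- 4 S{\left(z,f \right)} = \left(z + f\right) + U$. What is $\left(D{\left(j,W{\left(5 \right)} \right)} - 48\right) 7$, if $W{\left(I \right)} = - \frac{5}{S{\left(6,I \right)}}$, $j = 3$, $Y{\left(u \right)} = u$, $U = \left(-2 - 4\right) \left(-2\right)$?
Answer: $-322$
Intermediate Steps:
$U = 12$ ($U = \left(-6\right) \left(-2\right) = 12$)
$S{\left(z,f \right)} = -3 - \frac{f}{4} - \frac{z}{4}$ ($S{\left(z,f \right)} = - \frac{\left(z + f\right) + 12}{4} = - \frac{\left(f + z\right) + 12}{4} = - \frac{12 + f + z}{4} = -3 - \frac{f}{4} - \frac{z}{4}$)
$W{\left(I \right)} = - \frac{5}{- \frac{9}{2} - \frac{I}{4}}$ ($W{\left(I \right)} = - \frac{5}{-3 - \frac{I}{4} - \frac{3}{2}} = - \frac{5}{- \frac{9}{2} - \frac{I}{4}}$)
$D{\left(Z,O \right)} = 2$ ($D{\left(Z,O \right)} = \left(-1\right) \left(-2\right) = 2$)
$\left(D{\left(j,W{\left(5 \right)} \right)} - 48\right) 7 = \left(2 - 48\right) 7 = \left(-46\right) 7 = -322$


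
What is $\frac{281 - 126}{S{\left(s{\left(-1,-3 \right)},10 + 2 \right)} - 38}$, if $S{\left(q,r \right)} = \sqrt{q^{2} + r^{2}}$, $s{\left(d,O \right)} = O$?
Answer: $- \frac{5890}{1291} - \frac{465 \sqrt{17}}{1291} \approx -6.0474$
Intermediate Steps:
$\frac{281 - 126}{S{\left(s{\left(-1,-3 \right)},10 + 2 \right)} - 38} = \frac{281 - 126}{\sqrt{\left(-3\right)^{2} + \left(10 + 2\right)^{2}} - 38} = \frac{155}{\sqrt{9 + 12^{2}} - 38} = \frac{155}{\sqrt{9 + 144} - 38} = \frac{155}{\sqrt{153} - 38} = \frac{155}{3 \sqrt{17} - 38} = \frac{155}{-38 + 3 \sqrt{17}}$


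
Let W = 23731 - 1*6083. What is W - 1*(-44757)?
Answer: 62405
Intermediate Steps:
W = 17648 (W = 23731 - 6083 = 17648)
W - 1*(-44757) = 17648 - 1*(-44757) = 17648 + 44757 = 62405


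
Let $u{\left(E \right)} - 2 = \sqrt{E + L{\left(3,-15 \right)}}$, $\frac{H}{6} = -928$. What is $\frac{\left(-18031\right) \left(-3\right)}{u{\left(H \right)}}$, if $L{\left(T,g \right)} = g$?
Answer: $\frac{108186}{5587} - \frac{54093 i \sqrt{5583}}{5587} \approx 19.364 - 723.43 i$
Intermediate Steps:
$H = -5568$ ($H = 6 \left(-928\right) = -5568$)
$u{\left(E \right)} = 2 + \sqrt{-15 + E}$ ($u{\left(E \right)} = 2 + \sqrt{E - 15} = 2 + \sqrt{-15 + E}$)
$\frac{\left(-18031\right) \left(-3\right)}{u{\left(H \right)}} = \frac{\left(-18031\right) \left(-3\right)}{2 + \sqrt{-15 - 5568}} = \frac{54093}{2 + \sqrt{-5583}} = \frac{54093}{2 + i \sqrt{5583}}$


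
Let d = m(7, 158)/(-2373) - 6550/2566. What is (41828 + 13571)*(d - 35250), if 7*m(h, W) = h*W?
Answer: -5945901490081561/3044559 ≈ -1.9530e+9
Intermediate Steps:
m(h, W) = W*h/7 (m(h, W) = (h*W)/7 = (W*h)/7 = W*h/7)
d = -7974289/3044559 (d = ((⅐)*158*7)/(-2373) - 6550/2566 = 158*(-1/2373) - 6550*1/2566 = -158/2373 - 3275/1283 = -7974289/3044559 ≈ -2.6192)
(41828 + 13571)*(d - 35250) = (41828 + 13571)*(-7974289/3044559 - 35250) = 55399*(-107328679039/3044559) = -5945901490081561/3044559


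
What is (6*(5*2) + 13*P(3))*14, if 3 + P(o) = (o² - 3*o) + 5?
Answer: 1204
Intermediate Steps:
P(o) = 2 + o² - 3*o (P(o) = -3 + ((o² - 3*o) + 5) = -3 + (5 + o² - 3*o) = 2 + o² - 3*o)
(6*(5*2) + 13*P(3))*14 = (6*(5*2) + 13*(2 + 3² - 3*3))*14 = (6*10 + 13*(2 + 9 - 9))*14 = (60 + 13*2)*14 = (60 + 26)*14 = 86*14 = 1204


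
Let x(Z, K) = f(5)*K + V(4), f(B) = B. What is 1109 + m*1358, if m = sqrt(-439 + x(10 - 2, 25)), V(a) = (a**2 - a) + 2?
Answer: 1109 + 13580*I*sqrt(3) ≈ 1109.0 + 23521.0*I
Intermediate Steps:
V(a) = 2 + a**2 - a
x(Z, K) = 14 + 5*K (x(Z, K) = 5*K + (2 + 4**2 - 1*4) = 5*K + (2 + 16 - 4) = 5*K + 14 = 14 + 5*K)
m = 10*I*sqrt(3) (m = sqrt(-439 + (14 + 5*25)) = sqrt(-439 + (14 + 125)) = sqrt(-439 + 139) = sqrt(-300) = 10*I*sqrt(3) ≈ 17.32*I)
1109 + m*1358 = 1109 + (10*I*sqrt(3))*1358 = 1109 + 13580*I*sqrt(3)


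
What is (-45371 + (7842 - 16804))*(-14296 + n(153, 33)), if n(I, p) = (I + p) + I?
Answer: 758325681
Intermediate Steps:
n(I, p) = p + 2*I
(-45371 + (7842 - 16804))*(-14296 + n(153, 33)) = (-45371 + (7842 - 16804))*(-14296 + (33 + 2*153)) = (-45371 - 8962)*(-14296 + (33 + 306)) = -54333*(-14296 + 339) = -54333*(-13957) = 758325681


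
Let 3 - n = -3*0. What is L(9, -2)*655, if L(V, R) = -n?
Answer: -1965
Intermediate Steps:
n = 3 (n = 3 - (-3)*0 = 3 - 1*0 = 3 + 0 = 3)
L(V, R) = -3 (L(V, R) = -1*3 = -3)
L(9, -2)*655 = -3*655 = -1965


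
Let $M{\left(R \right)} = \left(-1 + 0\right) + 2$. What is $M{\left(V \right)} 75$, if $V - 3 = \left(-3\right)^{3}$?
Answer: $75$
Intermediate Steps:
$V = -24$ ($V = 3 + \left(-3\right)^{3} = 3 - 27 = -24$)
$M{\left(R \right)} = 1$ ($M{\left(R \right)} = -1 + 2 = 1$)
$M{\left(V \right)} 75 = 1 \cdot 75 = 75$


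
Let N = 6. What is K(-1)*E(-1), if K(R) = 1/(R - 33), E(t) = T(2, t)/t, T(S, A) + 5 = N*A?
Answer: -11/34 ≈ -0.32353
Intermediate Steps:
T(S, A) = -5 + 6*A
E(t) = (-5 + 6*t)/t
K(R) = 1/(-33 + R)
K(-1)*E(-1) = (6 - 5/(-1))/(-33 - 1) = (6 - 5*(-1))/(-34) = -(6 + 5)/34 = -1/34*11 = -11/34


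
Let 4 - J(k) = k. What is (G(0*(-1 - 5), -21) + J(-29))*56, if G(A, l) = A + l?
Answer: 672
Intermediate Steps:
J(k) = 4 - k
(G(0*(-1 - 5), -21) + J(-29))*56 = ((0*(-1 - 5) - 21) + (4 - 1*(-29)))*56 = ((0*(-6) - 21) + (4 + 29))*56 = ((0 - 21) + 33)*56 = (-21 + 33)*56 = 12*56 = 672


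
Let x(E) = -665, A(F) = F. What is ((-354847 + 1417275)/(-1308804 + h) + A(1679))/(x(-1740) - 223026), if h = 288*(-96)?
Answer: -560710120/74738071083 ≈ -0.0075023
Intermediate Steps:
h = -27648
((-354847 + 1417275)/(-1308804 + h) + A(1679))/(x(-1740) - 223026) = ((-354847 + 1417275)/(-1308804 - 27648) + 1679)/(-665 - 223026) = (1062428/(-1336452) + 1679)/(-223691) = (1062428*(-1/1336452) + 1679)*(-1/223691) = (-265607/334113 + 1679)*(-1/223691) = (560710120/334113)*(-1/223691) = -560710120/74738071083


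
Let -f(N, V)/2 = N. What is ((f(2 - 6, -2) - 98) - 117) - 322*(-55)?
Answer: 17503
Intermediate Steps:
f(N, V) = -2*N
((f(2 - 6, -2) - 98) - 117) - 322*(-55) = ((-2*(2 - 6) - 98) - 117) - 322*(-55) = ((-2*(-4) - 98) - 117) + 17710 = ((8 - 98) - 117) + 17710 = (-90 - 117) + 17710 = -207 + 17710 = 17503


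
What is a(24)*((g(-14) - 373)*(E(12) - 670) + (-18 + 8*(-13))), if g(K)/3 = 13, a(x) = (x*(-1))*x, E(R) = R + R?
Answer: -124209792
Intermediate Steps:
E(R) = 2*R
a(x) = -x² (a(x) = (-x)*x = -x²)
g(K) = 39 (g(K) = 3*13 = 39)
a(24)*((g(-14) - 373)*(E(12) - 670) + (-18 + 8*(-13))) = (-1*24²)*((39 - 373)*(2*12 - 670) + (-18 + 8*(-13))) = (-1*576)*(-334*(24 - 670) + (-18 - 104)) = -576*(-334*(-646) - 122) = -576*(215764 - 122) = -576*215642 = -124209792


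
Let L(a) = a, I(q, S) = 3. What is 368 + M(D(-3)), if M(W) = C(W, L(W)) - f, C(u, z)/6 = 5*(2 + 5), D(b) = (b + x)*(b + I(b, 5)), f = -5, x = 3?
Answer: 583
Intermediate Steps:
D(b) = (3 + b)² (D(b) = (b + 3)*(b + 3) = (3 + b)*(3 + b) = (3 + b)²)
C(u, z) = 210 (C(u, z) = 6*(5*(2 + 5)) = 6*(5*7) = 6*35 = 210)
M(W) = 215 (M(W) = 210 - 1*(-5) = 210 + 5 = 215)
368 + M(D(-3)) = 368 + 215 = 583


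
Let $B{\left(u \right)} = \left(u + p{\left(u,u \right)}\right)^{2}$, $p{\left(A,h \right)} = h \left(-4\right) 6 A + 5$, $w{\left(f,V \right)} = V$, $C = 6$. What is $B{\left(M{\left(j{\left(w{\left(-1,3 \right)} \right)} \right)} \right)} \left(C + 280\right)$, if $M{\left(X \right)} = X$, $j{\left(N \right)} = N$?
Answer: $12373504$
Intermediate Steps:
$p{\left(A,h \right)} = 5 - 24 A h$ ($p{\left(A,h \right)} = - 4 h 6 A + 5 = - 24 h A + 5 = - 24 A h + 5 = 5 - 24 A h$)
$B{\left(u \right)} = \left(5 + u - 24 u^{2}\right)^{2}$ ($B{\left(u \right)} = \left(u - \left(-5 + 24 u u\right)\right)^{2} = \left(u - \left(-5 + 24 u^{2}\right)\right)^{2} = \left(5 + u - 24 u^{2}\right)^{2}$)
$B{\left(M{\left(j{\left(w{\left(-1,3 \right)} \right)} \right)} \right)} \left(C + 280\right) = \left(5 + 3 - 24 \cdot 3^{2}\right)^{2} \left(6 + 280\right) = \left(5 + 3 - 216\right)^{2} \cdot 286 = \left(-208\right)^{2} \cdot 286 = 43264 \cdot 286 = 12373504$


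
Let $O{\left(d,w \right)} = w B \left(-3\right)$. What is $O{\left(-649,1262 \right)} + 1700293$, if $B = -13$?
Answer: $1749511$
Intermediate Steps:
$O{\left(d,w \right)} = 39 w$ ($O{\left(d,w \right)} = w \left(-13\right) \left(-3\right) = - 13 w \left(-3\right) = 39 w$)
$O{\left(-649,1262 \right)} + 1700293 = 39 \cdot 1262 + 1700293 = 49218 + 1700293 = 1749511$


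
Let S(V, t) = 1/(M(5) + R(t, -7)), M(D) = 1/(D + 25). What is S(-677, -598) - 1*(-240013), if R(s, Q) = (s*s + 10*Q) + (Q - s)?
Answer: 2578639908793/10743751 ≈ 2.4001e+5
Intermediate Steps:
R(s, Q) = s² - s + 11*Q (R(s, Q) = (s² + 10*Q) + (Q - s) = s² - s + 11*Q)
M(D) = 1/(25 + D)
S(V, t) = 1/(-2309/30 + t² - t) (S(V, t) = 1/(1/(25 + 5) + (t² - t + 11*(-7))) = 1/(1/30 + (t² - t - 77)) = 1/(1/30 + (-77 + t² - t)) = 1/(-2309/30 + t² - t))
S(-677, -598) - 1*(-240013) = 30/(-2309 - 30*(-598) + 30*(-598)²) - 1*(-240013) = 30/(-2309 + 17940 + 30*357604) + 240013 = 30/(-2309 + 17940 + 10728120) + 240013 = 30/10743751 + 240013 = 2578639908793/10743751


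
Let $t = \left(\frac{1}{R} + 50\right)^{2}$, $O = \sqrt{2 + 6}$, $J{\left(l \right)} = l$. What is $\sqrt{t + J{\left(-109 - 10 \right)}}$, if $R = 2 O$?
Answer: $\frac{\sqrt{152386 + 800 \sqrt{2}}}{8} \approx 48.977$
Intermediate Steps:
$O = 2 \sqrt{2}$ ($O = \sqrt{8} = 2 \sqrt{2} \approx 2.8284$)
$R = 4 \sqrt{2}$ ($R = 2 \cdot 2 \sqrt{2} = 4 \sqrt{2} \approx 5.6569$)
$t = \left(50 + \frac{\sqrt{2}}{8}\right)^{2}$ ($t = \left(\frac{1}{4 \sqrt{2}} + 50\right)^{2} = \left(\frac{\sqrt{2}}{8} + 50\right)^{2} = \left(50 + \frac{\sqrt{2}}{8}\right)^{2} \approx 2517.7$)
$\sqrt{t + J{\left(-109 - 10 \right)}} = \sqrt{\left(\frac{80001}{32} + \frac{25 \sqrt{2}}{2}\right) - 119} = \sqrt{\frac{76193}{32} + \frac{25 \sqrt{2}}{2}}$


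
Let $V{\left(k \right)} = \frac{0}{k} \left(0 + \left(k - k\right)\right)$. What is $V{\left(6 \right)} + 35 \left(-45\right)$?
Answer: $-1575$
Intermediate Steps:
$V{\left(k \right)} = 0$ ($V{\left(k \right)} = 0 \left(0 + 0\right) = 0 \cdot 0 = 0$)
$V{\left(6 \right)} + 35 \left(-45\right) = 0 + 35 \left(-45\right) = 0 - 1575 = -1575$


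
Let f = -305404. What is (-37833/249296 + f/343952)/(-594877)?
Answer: 5571795725/3188014915358224 ≈ 1.7477e-6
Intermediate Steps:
(-37833/249296 + f/343952)/(-594877) = (-37833/249296 - 305404/343952)/(-594877) = (-37833*1/249296 - 305404*1/343952)*(-1/594877) = (-37833/249296 - 76351/85988)*(-1/594877) = -5571795725/5359116112*(-1/594877) = 5571795725/3188014915358224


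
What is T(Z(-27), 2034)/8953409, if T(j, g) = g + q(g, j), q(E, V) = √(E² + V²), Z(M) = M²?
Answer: 2034/8953409 + 9*√57637/8953409 ≈ 0.00046850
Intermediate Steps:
T(j, g) = g + √(g² + j²)
T(Z(-27), 2034)/8953409 = (2034 + √(2034² + ((-27)²)²))/8953409 = (2034 + √(4137156 + 729²))*(1/8953409) = (2034 + √(4137156 + 531441))*(1/8953409) = (2034 + √4668597)*(1/8953409) = (2034 + 9*√57637)*(1/8953409) = 2034/8953409 + 9*√57637/8953409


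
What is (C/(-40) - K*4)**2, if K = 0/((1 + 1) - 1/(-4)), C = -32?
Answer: 16/25 ≈ 0.64000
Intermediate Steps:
K = 0 (K = 0/(2 - 1*(-1/4)) = 0/(2 + 1/4) = 0/(9/4) = 0*(4/9) = 0)
(C/(-40) - K*4)**2 = (-32/(-40) - 1*0*4)**2 = (-32*(-1/40) + 0*4)**2 = (4/5 + 0)**2 = (4/5)**2 = 16/25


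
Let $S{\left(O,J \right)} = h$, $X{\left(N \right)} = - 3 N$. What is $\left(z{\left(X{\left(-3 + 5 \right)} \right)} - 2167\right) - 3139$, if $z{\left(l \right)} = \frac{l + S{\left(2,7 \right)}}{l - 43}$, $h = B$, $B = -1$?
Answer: $- \frac{37141}{7} \approx -5305.9$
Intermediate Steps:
$h = -1$
$S{\left(O,J \right)} = -1$
$z{\left(l \right)} = \frac{-1 + l}{-43 + l}$ ($z{\left(l \right)} = \frac{l - 1}{l - 43} = \frac{-1 + l}{-43 + l}$)
$\left(z{\left(X{\left(-3 + 5 \right)} \right)} - 2167\right) - 3139 = \left(\frac{-1 - 3 \left(-3 + 5\right)}{-43 - 3 \left(-3 + 5\right)} - 2167\right) - 3139 = \left(\frac{-1 - 6}{-43 - 6} - 2167\right) - 3139 = \left(\frac{1}{-49} \left(-7\right) - 2167\right) - 3139 = \left(\left(- \frac{1}{49}\right) \left(-7\right) - 2167\right) - 3139 = \left(\frac{1}{7} - 2167\right) - 3139 = - \frac{15168}{7} - 3139 = - \frac{37141}{7}$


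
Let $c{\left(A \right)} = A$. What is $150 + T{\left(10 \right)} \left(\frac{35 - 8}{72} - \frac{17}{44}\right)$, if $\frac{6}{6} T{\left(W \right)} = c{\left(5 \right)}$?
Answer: $\frac{13195}{88} \approx 149.94$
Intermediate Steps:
$T{\left(W \right)} = 5$
$150 + T{\left(10 \right)} \left(\frac{35 - 8}{72} - \frac{17}{44}\right) = 150 + 5 \left(\frac{35 - 8}{72} - \frac{17}{44}\right) = 150 + 5 \left(27 \cdot \frac{1}{72} - \frac{17}{44}\right) = 150 + 5 \left(\frac{3}{8} - \frac{17}{44}\right) = 150 + 5 \left(- \frac{1}{88}\right) = 150 - \frac{5}{88} = \frac{13195}{88}$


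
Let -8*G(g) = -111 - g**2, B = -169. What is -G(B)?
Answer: -3584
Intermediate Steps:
G(g) = 111/8 + g**2/8 (G(g) = -(-111 - g**2)/8 = 111/8 + g**2/8)
-G(B) = -(111/8 + (1/8)*(-169)**2) = -(111/8 + (1/8)*28561) = -(111/8 + 28561/8) = -1*3584 = -3584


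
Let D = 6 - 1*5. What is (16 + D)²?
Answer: 289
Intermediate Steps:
D = 1 (D = 6 - 5 = 1)
(16 + D)² = (16 + 1)² = 17² = 289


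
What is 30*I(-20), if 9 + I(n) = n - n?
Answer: -270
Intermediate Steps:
I(n) = -9 (I(n) = -9 + (n - n) = -9 + 0 = -9)
30*I(-20) = 30*(-9) = -270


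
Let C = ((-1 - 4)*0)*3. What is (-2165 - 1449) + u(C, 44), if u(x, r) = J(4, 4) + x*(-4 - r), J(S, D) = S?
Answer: -3610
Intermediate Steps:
C = 0 (C = -5*0*3 = 0*3 = 0)
u(x, r) = 4 + x*(-4 - r)
(-2165 - 1449) + u(C, 44) = (-2165 - 1449) + (4 - 4*0 - 1*44*0) = -3614 + (4 + 0 + 0) = -3614 + 4 = -3610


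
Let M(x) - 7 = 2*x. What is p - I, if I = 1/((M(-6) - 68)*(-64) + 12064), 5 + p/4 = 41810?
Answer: 2798593919/16736 ≈ 1.6722e+5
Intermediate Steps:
M(x) = 7 + 2*x
p = 167220 (p = -20 + 4*41810 = -20 + 167240 = 167220)
I = 1/16736 (I = 1/(((7 + 2*(-6)) - 68)*(-64) + 12064) = 1/(((7 - 12) - 68)*(-64) + 12064) = 1/((-5 - 68)*(-64) + 12064) = 1/(-73*(-64) + 12064) = 1/(4672 + 12064) = 1/16736 ≈ 5.9751e-5)
p - I = 167220 - 1*1/16736 = 167220 - 1/16736 = 2798593919/16736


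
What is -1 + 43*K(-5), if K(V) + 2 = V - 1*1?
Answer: -345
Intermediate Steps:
K(V) = -3 + V (K(V) = -2 + (V - 1*1) = -2 + (V - 1) = -2 + (-1 + V) = -3 + V)
-1 + 43*K(-5) = -1 + 43*(-3 - 5) = -1 + 43*(-8) = -1 - 344 = -345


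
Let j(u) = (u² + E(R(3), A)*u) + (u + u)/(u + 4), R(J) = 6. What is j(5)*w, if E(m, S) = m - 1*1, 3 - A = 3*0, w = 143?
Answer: 65780/9 ≈ 7308.9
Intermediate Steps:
A = 3 (A = 3 - 3*0 = 3 - 1*0 = 3 + 0 = 3)
E(m, S) = -1 + m (E(m, S) = m - 1 = -1 + m)
j(u) = u² + 5*u + 2*u/(4 + u) (j(u) = (u² + (-1 + 6)*u) + (u + u)/(u + 4) = (u² + 5*u) + (2*u)/(4 + u) = (u² + 5*u) + 2*u/(4 + u) = u² + 5*u + 2*u/(4 + u))
j(5)*w = (5*(22 + 5² + 9*5)/(4 + 5))*143 = (5*(22 + 25 + 45)/9)*143 = (5*(⅑)*92)*143 = (460/9)*143 = 65780/9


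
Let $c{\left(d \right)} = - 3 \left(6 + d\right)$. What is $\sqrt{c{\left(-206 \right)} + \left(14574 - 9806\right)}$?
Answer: $2 \sqrt{1342} \approx 73.267$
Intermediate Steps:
$c{\left(d \right)} = -18 - 3 d$
$\sqrt{c{\left(-206 \right)} + \left(14574 - 9806\right)} = \sqrt{\left(-18 - -618\right) + \left(14574 - 9806\right)} = \sqrt{\left(-18 + 618\right) + 4768} = \sqrt{600 + 4768} = \sqrt{5368} = 2 \sqrt{1342}$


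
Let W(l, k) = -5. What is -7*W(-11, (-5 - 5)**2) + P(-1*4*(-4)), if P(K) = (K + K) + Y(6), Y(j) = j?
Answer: 73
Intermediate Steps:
P(K) = 6 + 2*K (P(K) = (K + K) + 6 = 2*K + 6 = 6 + 2*K)
-7*W(-11, (-5 - 5)**2) + P(-1*4*(-4)) = -7*(-5) + (6 + 2*(-1*4*(-4))) = 35 + (6 + 2*(-4*(-4))) = 35 + (6 + 2*16) = 35 + (6 + 32) = 35 + 38 = 73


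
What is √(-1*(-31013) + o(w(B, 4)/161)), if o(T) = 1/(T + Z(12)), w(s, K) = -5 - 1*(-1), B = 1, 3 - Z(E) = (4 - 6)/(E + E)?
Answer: √1082870038841/5909 ≈ 176.11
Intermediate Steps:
Z(E) = 3 + 1/E (Z(E) = 3 - (4 - 6)/(E + E) = 3 - (-2)/(2*E) = 3 - (-2)*1/(2*E) = 3 - (-1)/E = 3 + 1/E)
w(s, K) = -4 (w(s, K) = -5 + 1 = -4)
o(T) = 1/(37/12 + T) (o(T) = 1/(T + (3 + 1/12)) = 1/(T + 37/12) = 1/(37/12 + T))
√(-1*(-31013) + o(w(B, 4)/161)) = √(-1*(-31013) + 12/(37 + 12*(-4/161))) = √(31013 + 12/(37 + 12*(-4*1/161))) = √(31013 + 12/(37 + 12*(-4/161))) = √(31013 + 12/(37 - 48/161)) = √(31013 + 12/(5909/161)) = √(31013 + 12*(161/5909)) = √(31013 + 1932/5909) = √(183257749/5909) = √1082870038841/5909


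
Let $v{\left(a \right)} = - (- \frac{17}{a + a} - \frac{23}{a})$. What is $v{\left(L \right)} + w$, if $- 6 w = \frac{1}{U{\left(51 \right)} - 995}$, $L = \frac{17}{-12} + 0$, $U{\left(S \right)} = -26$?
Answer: $- \frac{2315611}{104142} \approx -22.235$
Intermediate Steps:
$L = - \frac{17}{12}$ ($L = 17 \left(- \frac{1}{12}\right) + 0 = - \frac{17}{12} + 0 = - \frac{17}{12} \approx -1.4167$)
$v{\left(a \right)} = \frac{63}{2 a}$ ($v{\left(a \right)} = - (- \frac{17}{2 a} - \frac{23}{a}) = - \frac{-63}{2 a} = \frac{63}{2 a}$)
$w = \frac{1}{6126}$ ($w = - \frac{1}{6 \left(-26 - 995\right)} = - \frac{1}{6 \left(-1021\right)} = \left(- \frac{1}{6}\right) \left(- \frac{1}{1021}\right) = \frac{1}{6126} \approx 0.00016324$)
$v{\left(L \right)} + w = \frac{63}{2 \left(- \frac{17}{12}\right)} + \frac{1}{6126} = \frac{63}{2} \left(- \frac{12}{17}\right) + \frac{1}{6126} = - \frac{378}{17} + \frac{1}{6126} = - \frac{2315611}{104142}$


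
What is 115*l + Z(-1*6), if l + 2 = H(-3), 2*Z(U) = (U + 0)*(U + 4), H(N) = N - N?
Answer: -224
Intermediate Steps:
H(N) = 0
Z(U) = U*(4 + U)/2 (Z(U) = ((U + 0)*(U + 4))/2 = (U*(4 + U))/2 = U*(4 + U)/2)
l = -2 (l = -2 + 0 = -2)
115*l + Z(-1*6) = 115*(-2) + (-1*6)*(4 - 1*6)/2 = -230 + (½)*(-6)*(4 - 6) = -230 + (½)*(-6)*(-2) = -230 + 6 = -224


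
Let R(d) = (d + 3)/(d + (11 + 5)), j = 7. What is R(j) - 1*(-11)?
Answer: 263/23 ≈ 11.435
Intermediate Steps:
R(d) = (3 + d)/(16 + d) (R(d) = (3 + d)/(d + 16) = (3 + d)/(16 + d))
R(j) - 1*(-11) = (3 + 7)/(16 + 7) - 1*(-11) = 10/23 + 11 = 263/23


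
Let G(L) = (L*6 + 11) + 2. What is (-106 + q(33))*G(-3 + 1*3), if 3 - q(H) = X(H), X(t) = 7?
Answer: -1430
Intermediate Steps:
q(H) = -4 (q(H) = 3 - 1*7 = 3 - 7 = -4)
G(L) = 13 + 6*L (G(L) = (6*L + 11) + 2 = (11 + 6*L) + 2 = 13 + 6*L)
(-106 + q(33))*G(-3 + 1*3) = (-106 - 4)*(13 + 6*(-3 + 1*3)) = -110*(13 + 6*(-3 + 3)) = -110*(13 + 6*0) = -110*(13 + 0) = -110*13 = -1430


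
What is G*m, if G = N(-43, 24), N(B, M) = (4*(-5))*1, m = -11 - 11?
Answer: 440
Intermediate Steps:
m = -22
N(B, M) = -20 (N(B, M) = -20*1 = -20)
G = -20
G*m = -20*(-22) = 440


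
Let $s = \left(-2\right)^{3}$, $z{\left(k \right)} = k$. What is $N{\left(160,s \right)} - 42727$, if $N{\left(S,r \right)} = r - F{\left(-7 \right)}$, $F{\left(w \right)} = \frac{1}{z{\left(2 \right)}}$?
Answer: $- \frac{85471}{2} \approx -42736.0$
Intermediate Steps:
$F{\left(w \right)} = \frac{1}{2}$
$s = -8$
$N{\left(S,r \right)} = - \frac{1}{2} + r$ ($N{\left(S,r \right)} = r - \frac{1}{2} = - \frac{1}{2} + r$)
$N{\left(160,s \right)} - 42727 = \left(- \frac{1}{2} - 8\right) - 42727 = - \frac{17}{2} - 42727 = - \frac{85471}{2}$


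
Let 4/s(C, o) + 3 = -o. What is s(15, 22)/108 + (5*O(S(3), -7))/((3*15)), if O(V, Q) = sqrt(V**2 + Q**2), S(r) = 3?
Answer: -1/675 + sqrt(58)/9 ≈ 0.84472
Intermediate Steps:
s(C, o) = 4/(-3 - o)
O(V, Q) = sqrt(Q**2 + V**2)
s(15, 22)/108 + (5*O(S(3), -7))/((3*15)) = -4/(3 + 22)/108 + (5*sqrt((-7)**2 + 3**2))/((3*15)) = -4/25*(1/108) + (5*sqrt(49 + 9))/45 = -4*1/25*(1/108) + (5*sqrt(58))*(1/45) = -4/25*1/108 + sqrt(58)/9 = -1/675 + sqrt(58)/9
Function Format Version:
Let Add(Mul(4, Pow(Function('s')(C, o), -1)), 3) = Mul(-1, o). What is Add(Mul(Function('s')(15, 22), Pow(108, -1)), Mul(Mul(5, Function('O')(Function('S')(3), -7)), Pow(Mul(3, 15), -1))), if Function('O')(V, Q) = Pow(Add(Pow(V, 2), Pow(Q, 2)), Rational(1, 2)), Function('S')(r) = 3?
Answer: Add(Rational(-1, 675), Mul(Rational(1, 9), Pow(58, Rational(1, 2)))) ≈ 0.84472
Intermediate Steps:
Function('s')(C, o) = Mul(4, Pow(Add(-3, Mul(-1, o)), -1))
Function('O')(V, Q) = Pow(Add(Pow(Q, 2), Pow(V, 2)), Rational(1, 2))
Add(Mul(Function('s')(15, 22), Pow(108, -1)), Mul(Mul(5, Function('O')(Function('S')(3), -7)), Pow(Mul(3, 15), -1))) = Add(Mul(Mul(-4, Pow(Add(3, 22), -1)), Pow(108, -1)), Mul(Mul(5, Pow(Add(Pow(-7, 2), Pow(3, 2)), Rational(1, 2))), Pow(Mul(3, 15), -1))) = Add(Mul(Mul(-4, Pow(25, -1)), Rational(1, 108)), Mul(Mul(5, Pow(Add(49, 9), Rational(1, 2))), Pow(45, -1))) = Add(Mul(Mul(-4, Rational(1, 25)), Rational(1, 108)), Mul(Mul(5, Pow(58, Rational(1, 2))), Rational(1, 45))) = Add(Mul(Rational(-4, 25), Rational(1, 108)), Mul(Rational(1, 9), Pow(58, Rational(1, 2)))) = Add(Rational(-1, 675), Mul(Rational(1, 9), Pow(58, Rational(1, 2))))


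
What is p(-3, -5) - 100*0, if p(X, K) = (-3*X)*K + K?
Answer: -50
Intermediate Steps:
p(X, K) = K - 3*K*X (p(X, K) = -3*K*X + K = K - 3*K*X)
p(-3, -5) - 100*0 = -5*(1 - 3*(-3)) - 100*0 = -5*(1 + 9) - 20*0 = -5*10 + 0 = -50 + 0 = -50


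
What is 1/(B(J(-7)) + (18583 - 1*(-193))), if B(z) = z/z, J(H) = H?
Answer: 1/18777 ≈ 5.3257e-5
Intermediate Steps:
B(z) = 1
1/(B(J(-7)) + (18583 - 1*(-193))) = 1/(1 + (18583 - 1*(-193))) = 1/(1 + (18583 + 193)) = 1/(1 + 18776) = 1/18777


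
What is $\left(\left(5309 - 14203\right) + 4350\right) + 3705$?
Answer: $-839$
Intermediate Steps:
$\left(\left(5309 - 14203\right) + 4350\right) + 3705 = \left(-8894 + 4350\right) + 3705 = -4544 + 3705 = -839$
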